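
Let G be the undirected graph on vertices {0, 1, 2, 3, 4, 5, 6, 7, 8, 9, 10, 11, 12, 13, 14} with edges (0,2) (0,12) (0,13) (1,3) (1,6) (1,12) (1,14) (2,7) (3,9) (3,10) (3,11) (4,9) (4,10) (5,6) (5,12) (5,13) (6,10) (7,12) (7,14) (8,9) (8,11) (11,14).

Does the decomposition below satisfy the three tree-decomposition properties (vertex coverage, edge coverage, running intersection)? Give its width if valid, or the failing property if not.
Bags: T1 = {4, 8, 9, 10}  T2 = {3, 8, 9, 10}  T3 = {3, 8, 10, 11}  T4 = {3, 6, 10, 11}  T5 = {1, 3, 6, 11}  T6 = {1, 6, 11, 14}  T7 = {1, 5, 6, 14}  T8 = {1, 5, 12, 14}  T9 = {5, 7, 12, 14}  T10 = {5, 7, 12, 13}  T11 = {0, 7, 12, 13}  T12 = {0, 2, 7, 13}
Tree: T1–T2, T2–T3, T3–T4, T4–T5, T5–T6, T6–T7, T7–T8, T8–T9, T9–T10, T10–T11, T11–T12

Yes; width 3.

Checking the three conditions: (i) the bags cover all of {0, 1, 2, 3, 4, 5, 6, 7, 8, 9, 10, 11, 12, 13, 14}; (ii) for each edge, some bag contains both endpoints; (iii) the bags containing any fixed vertex form a subtree. All hold, so the decomposition is valid with width 4 − 1 = 3.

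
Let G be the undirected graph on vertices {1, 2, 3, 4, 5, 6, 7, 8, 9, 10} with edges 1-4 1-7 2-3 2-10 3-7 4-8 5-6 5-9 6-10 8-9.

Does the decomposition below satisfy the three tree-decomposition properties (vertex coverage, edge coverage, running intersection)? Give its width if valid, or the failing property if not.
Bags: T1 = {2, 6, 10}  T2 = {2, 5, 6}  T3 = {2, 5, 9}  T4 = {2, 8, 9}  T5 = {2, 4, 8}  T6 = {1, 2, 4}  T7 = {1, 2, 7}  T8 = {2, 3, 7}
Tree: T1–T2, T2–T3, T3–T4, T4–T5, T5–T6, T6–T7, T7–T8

Every vertex of G appears in some bag (union = {1, 2, 3, 4, 5, 6, 7, 8, 9, 10}); every edge is covered by a bag; and for each vertex v the set of bags containing v is connected in the bag tree. The decomposition is therefore valid. The largest bag has 3 vertices, so the width is 2.

Yes; width 2.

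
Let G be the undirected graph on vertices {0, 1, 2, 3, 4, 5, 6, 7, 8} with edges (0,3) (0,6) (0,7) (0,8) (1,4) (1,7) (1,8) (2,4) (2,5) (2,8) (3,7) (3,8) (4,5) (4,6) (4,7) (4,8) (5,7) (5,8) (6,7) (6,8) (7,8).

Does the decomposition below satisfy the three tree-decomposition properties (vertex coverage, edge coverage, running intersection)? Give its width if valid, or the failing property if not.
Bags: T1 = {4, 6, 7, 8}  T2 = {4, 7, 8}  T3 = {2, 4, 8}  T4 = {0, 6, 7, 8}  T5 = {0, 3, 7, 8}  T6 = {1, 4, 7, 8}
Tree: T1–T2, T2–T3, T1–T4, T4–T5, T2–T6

No — vertex 5 appears in no bag.

A tree decomposition must satisfy three properties: every vertex lies in some bag; for every edge, both endpoints lie together in some bag; and for every vertex, the bags containing it form a connected subtree. Here vertex 5 appears in no bag, so the decomposition is invalid.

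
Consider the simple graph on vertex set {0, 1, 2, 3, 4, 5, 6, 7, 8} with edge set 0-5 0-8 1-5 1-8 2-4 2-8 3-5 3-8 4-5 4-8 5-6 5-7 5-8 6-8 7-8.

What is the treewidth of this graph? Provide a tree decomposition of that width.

Treewidth 2.
One optimal decomposition is:
Bags: B1 = {2, 4, 8}  B2 = {4, 5, 8}  B3 = {5, 6, 8}  B4 = {0, 5, 8}  B5 = {5, 7, 8}  B6 = {3, 5, 8}  B7 = {1, 5, 8}
Tree: B1–B2, B2–B3, B3–B4, B2–B5, B4–B6, B2–B7

Each bag holds 3 vertices, so the decomposition has width 2, which upper-bounds the treewidth. Conversely, {2, 4, 8} is a clique of size 3, and the vertices of any clique must share a bag in every tree decomposition; so some bag has ≥ 3 vertices and tw(G) ≥ 2. Combining the bounds, tw(G) = 2.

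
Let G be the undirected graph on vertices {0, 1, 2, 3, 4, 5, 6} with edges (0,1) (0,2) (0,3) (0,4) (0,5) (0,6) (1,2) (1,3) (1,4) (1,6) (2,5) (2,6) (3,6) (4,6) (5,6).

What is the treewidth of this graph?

3

A width-3 tree decomposition is:
Bags: B1 = {0, 1, 4, 6}  B2 = {0, 1, 2, 6}  B3 = {0, 2, 5, 6}  B4 = {0, 1, 3, 6}
Tree: B1–B2, B2–B3, B1–B4
Each bag holds 4 vertices, so the decomposition has width 3, which upper-bounds the treewidth. Conversely, {0, 1, 2, 6} is a clique of size 4, and the vertices of any clique must share a bag in every tree decomposition; so some bag has ≥ 4 vertices and tw(G) ≥ 3. The upper and lower bounds meet at 3, so that is the treewidth.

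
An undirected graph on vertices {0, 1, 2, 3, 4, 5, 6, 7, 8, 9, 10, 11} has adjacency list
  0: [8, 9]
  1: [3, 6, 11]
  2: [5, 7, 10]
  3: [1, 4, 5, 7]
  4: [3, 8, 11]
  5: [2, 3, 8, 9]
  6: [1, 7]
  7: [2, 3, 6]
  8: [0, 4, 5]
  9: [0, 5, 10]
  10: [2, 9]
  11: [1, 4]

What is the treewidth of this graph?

A width-3 tree decomposition is:
Bags: B1 = {0, 8, 9, 10}  B2 = {5, 8, 9, 10}  B3 = {2, 5, 8, 10}  B4 = {2, 4, 5, 8}  B5 = {2, 3, 4, 5}  B6 = {2, 3, 4, 7}  B7 = {3, 4, 7, 11}  B8 = {1, 3, 7, 11}  B9 = {1, 6, 7, 11}
Tree: B1–B2, B2–B3, B3–B4, B4–B5, B5–B6, B6–B7, B7–B8, B8–B9
Each bag holds 4 vertices, so the decomposition has width 3, which upper-bounds the treewidth. For the lower bound: the 4 vertex sets {0,9,10}, {8}, {5}, {2,3,4,7} are disjoint, each induces a connected subgraph, and every pair is joined by at least one edge of G. Contracting each set to a single vertex therefore yields K_{4} as a minor, and since treewidth is minor-monotone, tw(G) ≥ tw(K_{4}) = 3. Combining the bounds, tw(G) = 3.

3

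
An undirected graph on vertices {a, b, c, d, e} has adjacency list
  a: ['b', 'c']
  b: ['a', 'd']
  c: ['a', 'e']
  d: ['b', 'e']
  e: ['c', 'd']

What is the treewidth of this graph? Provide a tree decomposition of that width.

Treewidth 2.
Bags: B1 = {a, c, e}  B2 = {a, d, e}  B3 = {a, b, d}
Tree: B1–B2, B2–B3

Each bag holds 3 vertices, so the decomposition has width 2, which upper-bounds the treewidth. For the lower bound, G contains the cycle a–c–e–d–b–a, so G is not a forest; only forests have treewidth ≤ 1, hence tw(G) ≥ 2. Combining the bounds, tw(G) = 2.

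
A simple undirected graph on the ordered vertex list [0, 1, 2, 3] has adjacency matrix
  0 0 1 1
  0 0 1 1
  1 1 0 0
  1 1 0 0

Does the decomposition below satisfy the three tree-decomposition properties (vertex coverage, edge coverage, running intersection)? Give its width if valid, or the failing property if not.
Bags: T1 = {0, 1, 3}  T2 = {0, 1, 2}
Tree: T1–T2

Yes; width 2.

Checking the three conditions: (i) the bags cover all of {0, 1, 2, 3}; (ii) for each edge, some bag contains both endpoints; (iii) the bags containing any fixed vertex form a subtree. All hold, so the decomposition is valid with width 3 − 1 = 2.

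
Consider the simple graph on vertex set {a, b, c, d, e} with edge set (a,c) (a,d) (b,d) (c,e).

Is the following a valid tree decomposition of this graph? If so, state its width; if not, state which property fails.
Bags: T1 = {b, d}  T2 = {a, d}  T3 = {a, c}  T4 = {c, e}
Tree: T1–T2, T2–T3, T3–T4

Yes; width 1.

Vertex coverage: the bags together contain {a, b, c, d, e}, the full vertex set. Edge coverage: each edge of G has both endpoints in at least one bag. Running intersection: for every vertex, the bags containing it form a connected subtree. All three properties hold, so this is a valid tree decomposition of width max|bag| − 1 = 1, and hence tw(G) ≤ 1.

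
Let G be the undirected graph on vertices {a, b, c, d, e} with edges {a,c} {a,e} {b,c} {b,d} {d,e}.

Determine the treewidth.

A width-2 tree decomposition is:
Bags: B1 = {b, c, d}  B2 = {c, d, e}  B3 = {a, c, e}
Tree: B1–B2, B2–B3
The largest bag has 3 vertices, giving width 2; this decomposition certifies tw(G) ≤ 2. Since c–b–d–e–a–c is a cycle in G, G is not acyclic. Forests are exactly the graphs of treewidth ≤ 1, so tw(G) ≥ 2. The upper and lower bounds meet at 2, so that is the treewidth.

2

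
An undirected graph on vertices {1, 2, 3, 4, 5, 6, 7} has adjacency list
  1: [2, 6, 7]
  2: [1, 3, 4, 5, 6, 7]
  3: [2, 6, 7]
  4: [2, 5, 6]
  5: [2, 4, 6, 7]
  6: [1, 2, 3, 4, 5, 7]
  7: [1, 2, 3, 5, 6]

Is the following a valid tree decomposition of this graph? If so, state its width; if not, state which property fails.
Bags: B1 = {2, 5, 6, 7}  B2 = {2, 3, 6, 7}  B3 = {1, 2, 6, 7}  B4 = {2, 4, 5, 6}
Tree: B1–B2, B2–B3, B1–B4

Yes; width 3.

Every vertex of G appears in some bag (union = {1, 2, 3, 4, 5, 6, 7}); every edge is covered by a bag; and for each vertex v the set of bags containing v is connected in the bag tree. The decomposition is therefore valid. The largest bag has 4 vertices, so the width is 3.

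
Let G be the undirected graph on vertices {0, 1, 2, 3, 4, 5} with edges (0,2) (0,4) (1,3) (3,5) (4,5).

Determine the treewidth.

1

A width-1 tree decomposition is:
Bags: B1 = {1, 3}  B2 = {3, 5}  B3 = {4, 5}  B4 = {0, 4}  B5 = {0, 2}
Tree: B1–B2, B2–B3, B3–B4, B4–B5
Every bag has size at most 2, so the width is 2 − 1 = 1 and tw(G) ≤ 1. Any graph with an edge has treewidth ≥ 1, and G has the edge 1–3. Combining the bounds, tw(G) = 1.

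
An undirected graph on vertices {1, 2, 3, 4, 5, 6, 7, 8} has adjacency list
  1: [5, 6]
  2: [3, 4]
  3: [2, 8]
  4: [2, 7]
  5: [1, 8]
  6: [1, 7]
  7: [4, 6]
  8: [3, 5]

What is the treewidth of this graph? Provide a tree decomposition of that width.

The largest bag has 3 vertices, giving width 2; this decomposition certifies tw(G) ≤ 2. The edges 5–1–6–7–4–2–3–8–5 form a cycle, so G is not a tree and its treewidth is at least 2. Therefore the treewidth is 2.

Treewidth 2.
One optimal decomposition is:
Bags: B1 = {1, 5, 6}  B2 = {5, 6, 7}  B3 = {4, 5, 7}  B4 = {2, 4, 5}  B5 = {2, 3, 5}  B6 = {3, 5, 8}
Tree: B1–B2, B2–B3, B3–B4, B4–B5, B5–B6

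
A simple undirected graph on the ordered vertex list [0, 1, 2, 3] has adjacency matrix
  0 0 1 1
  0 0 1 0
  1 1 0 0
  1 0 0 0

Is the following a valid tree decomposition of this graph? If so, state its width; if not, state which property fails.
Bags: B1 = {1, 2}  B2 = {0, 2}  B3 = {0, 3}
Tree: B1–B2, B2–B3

Vertex coverage: the bags together contain {0, 1, 2, 3}, the full vertex set. Edge coverage: each edge of G has both endpoints in at least one bag. Running intersection: for every vertex, the bags containing it form a connected subtree. All three properties hold, so this is a valid tree decomposition of width max|bag| − 1 = 1, and hence tw(G) ≤ 1.

Yes; width 1.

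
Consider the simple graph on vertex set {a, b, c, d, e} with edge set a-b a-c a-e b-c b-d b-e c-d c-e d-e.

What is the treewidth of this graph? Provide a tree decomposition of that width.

The largest bag has 4 vertices, giving width 3; this decomposition certifies tw(G) ≤ 3. For the lower bound, the 4 vertices {b, c, d, e} are pairwise adjacent, and any tree decomposition puts a clique entirely inside one bag — forcing width ≥ 3. Hence tw(G) = 3 exactly.

Treewidth 3.
Bags: B1 = {b, c, d, e}  B2 = {a, b, c, e}
Tree: B1–B2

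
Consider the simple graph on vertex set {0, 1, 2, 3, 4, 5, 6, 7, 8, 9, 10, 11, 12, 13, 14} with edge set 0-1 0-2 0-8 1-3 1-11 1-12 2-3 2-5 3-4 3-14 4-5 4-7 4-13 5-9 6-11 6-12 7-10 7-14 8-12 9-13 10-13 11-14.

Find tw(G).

3

A width-3 tree decomposition is:
Bags: B1 = {7, 9, 10, 13}  B2 = {4, 7, 9, 13}  B3 = {4, 5, 7, 9}  B4 = {4, 5, 7, 14}  B5 = {3, 4, 5, 14}  B6 = {2, 3, 5, 14}  B7 = {2, 3, 11, 14}  B8 = {1, 2, 3, 11}  B9 = {0, 1, 2, 11}  B10 = {0, 1, 6, 11}  B11 = {0, 1, 6, 12}  B12 = {0, 6, 8, 12}
Tree: B1–B2, B2–B3, B3–B4, B4–B5, B5–B6, B6–B7, B7–B8, B8–B9, B9–B10, B10–B11, B11–B12
Every bag has size at most 4, so the width is 4 − 1 = 3 and tw(G) ≤ 3. For the lower bound: the 4 vertex sets {9,10,13}, {7}, {4}, {2,3,5,14} are disjoint, each induces a connected subgraph, and every pair is joined by at least one edge of G. Contracting each set to a single vertex therefore yields K_{4} as a minor, and since treewidth is minor-monotone, tw(G) ≥ tw(K_{4}) = 3. Therefore the treewidth is 3.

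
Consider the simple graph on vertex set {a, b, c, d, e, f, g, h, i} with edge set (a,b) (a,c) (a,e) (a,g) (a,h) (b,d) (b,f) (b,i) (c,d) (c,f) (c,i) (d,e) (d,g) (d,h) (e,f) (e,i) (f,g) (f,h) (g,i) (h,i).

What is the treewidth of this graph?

A width-4 tree decomposition is:
Bags: B1 = {a, b, d, f, i}  B2 = {a, d, f, h, i}  B3 = {a, d, e, f, i}  B4 = {a, d, f, g, i}  B5 = {a, c, d, f, i}
Tree: B1–B2, B2–B3, B3–B4, B4–B5
The largest bag has 5 vertices, giving width 4; this decomposition certifies tw(G) ≤ 4. For the lower bound: the 5 vertex sets {b,i}, {d,h}, {e,f}, {a}, {g} are disjoint, each induces a connected subgraph, and every pair is joined by at least one edge of G. Contracting each set to a single vertex therefore yields K_{5} as a minor, and since treewidth is minor-monotone, tw(G) ≥ tw(K_{5}) = 4. Combining the bounds, tw(G) = 4.

4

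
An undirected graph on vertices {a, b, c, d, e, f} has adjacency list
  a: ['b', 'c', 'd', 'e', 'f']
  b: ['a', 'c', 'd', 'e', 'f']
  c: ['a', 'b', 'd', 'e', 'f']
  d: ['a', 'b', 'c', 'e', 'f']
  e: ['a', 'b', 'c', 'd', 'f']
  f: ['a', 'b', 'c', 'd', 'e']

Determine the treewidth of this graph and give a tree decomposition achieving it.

Treewidth 5.
One such decomposition:
Bags: B1 = {a, b, c, d, e, f}
Tree: (single bag)

A single bag containing all 6 vertices is trivially a valid decomposition of width 5. On the other hand G contains the 6-clique {a, b, c, d, e, f}. A clique must lie in a single bag of any decomposition, so no decomposition can have width below 5. Combining the bounds, tw(G) = 5.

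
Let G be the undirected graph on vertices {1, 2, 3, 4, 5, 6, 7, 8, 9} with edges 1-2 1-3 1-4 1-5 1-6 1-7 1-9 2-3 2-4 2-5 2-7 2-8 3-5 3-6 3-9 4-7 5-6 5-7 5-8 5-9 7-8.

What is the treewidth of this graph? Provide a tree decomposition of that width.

Each bag holds 4 vertices, so the decomposition has width 3, which upper-bounds the treewidth. For the lower bound, the 4 vertices {2, 5, 7, 8} are pairwise adjacent, and any tree decomposition puts a clique entirely inside one bag — forcing width ≥ 3. Combining the bounds, tw(G) = 3.

Treewidth 3.
One optimal decomposition is:
Bags: B1 = {1, 2, 5, 7}  B2 = {1, 2, 3, 5}  B3 = {1, 3, 5, 6}  B4 = {1, 2, 4, 7}  B5 = {2, 5, 7, 8}  B6 = {1, 3, 5, 9}
Tree: B1–B2, B2–B3, B1–B4, B1–B5, B3–B6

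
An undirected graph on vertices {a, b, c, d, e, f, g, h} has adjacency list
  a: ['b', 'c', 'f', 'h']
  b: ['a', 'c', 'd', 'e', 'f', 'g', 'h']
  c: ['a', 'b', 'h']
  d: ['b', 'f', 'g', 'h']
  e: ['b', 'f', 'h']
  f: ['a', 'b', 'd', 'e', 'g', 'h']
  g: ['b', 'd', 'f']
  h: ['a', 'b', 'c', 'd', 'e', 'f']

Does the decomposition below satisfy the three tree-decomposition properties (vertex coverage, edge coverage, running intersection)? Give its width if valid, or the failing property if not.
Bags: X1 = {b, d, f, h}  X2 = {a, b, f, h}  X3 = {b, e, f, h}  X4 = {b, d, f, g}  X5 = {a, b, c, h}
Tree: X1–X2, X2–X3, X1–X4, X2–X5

Vertex coverage: the bags together contain {a, b, c, d, e, f, g, h}, the full vertex set. Edge coverage: each edge of G has both endpoints in at least one bag. Running intersection: for every vertex, the bags containing it form a connected subtree. All three properties hold, so this is a valid tree decomposition of width max|bag| − 1 = 3, and hence tw(G) ≤ 3.

Yes; width 3.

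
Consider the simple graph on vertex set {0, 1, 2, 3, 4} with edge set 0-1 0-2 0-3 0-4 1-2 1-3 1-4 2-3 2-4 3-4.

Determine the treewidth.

4

A width-4 tree decomposition is:
Bags: B1 = {0, 1, 2, 3, 4}
Tree: (single bag)
A single bag containing all 5 vertices is trivially a valid decomposition of width 4. Conversely, {0, 1, 2, 3, 4} is a clique of size 5, and the vertices of any clique must share a bag in every tree decomposition; so some bag has ≥ 5 vertices and tw(G) ≥ 4. Therefore the treewidth is 4.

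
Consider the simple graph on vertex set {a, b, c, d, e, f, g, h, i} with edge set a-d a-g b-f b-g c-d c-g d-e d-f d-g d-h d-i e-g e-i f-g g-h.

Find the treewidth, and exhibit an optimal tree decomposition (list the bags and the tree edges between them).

Treewidth 2.
One optimal decomposition is:
Bags: B1 = {b, f, g}  B2 = {d, f, g}  B3 = {a, d, g}  B4 = {c, d, g}  B5 = {d, e, g}  B6 = {d, e, i}  B7 = {d, g, h}
Tree: B1–B2, B2–B3, B3–B4, B2–B5, B5–B6, B2–B7

Each bag holds 3 vertices, so the decomposition has width 2, which upper-bounds the treewidth. On the other hand G contains the 3-clique {d, f, g}. A clique must lie in a single bag of any decomposition, so no decomposition can have width below 2. The upper and lower bounds meet at 2, so that is the treewidth.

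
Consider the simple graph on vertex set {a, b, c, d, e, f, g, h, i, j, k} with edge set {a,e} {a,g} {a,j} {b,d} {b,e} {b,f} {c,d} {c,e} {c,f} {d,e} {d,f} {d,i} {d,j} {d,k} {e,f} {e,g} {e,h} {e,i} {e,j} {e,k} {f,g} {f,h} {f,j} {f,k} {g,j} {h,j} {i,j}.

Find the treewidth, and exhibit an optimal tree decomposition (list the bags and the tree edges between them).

Every bag has size at most 4, so the width is 4 − 1 = 3 and tw(G) ≤ 3. Conversely, {a, e, g, j} is a clique of size 4, and the vertices of any clique must share a bag in every tree decomposition; so some bag has ≥ 4 vertices and tw(G) ≥ 3. Hence tw(G) = 3 exactly.

Treewidth 3.
Bags: B1 = {c, d, e, f}  B2 = {b, d, e, f}  B3 = {d, e, f, j}  B4 = {e, f, g, j}  B5 = {e, f, h, j}  B6 = {d, e, f, k}  B7 = {d, e, i, j}  B8 = {a, e, g, j}
Tree: B1–B2, B2–B3, B3–B4, B3–B5, B2–B6, B3–B7, B4–B8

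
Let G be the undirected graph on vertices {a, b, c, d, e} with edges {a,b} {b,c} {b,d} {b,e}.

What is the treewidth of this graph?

A width-1 tree decomposition is:
Bags: B1 = {b, e}  B2 = {a, b}  B3 = {b, c}  B4 = {b, d}
Tree: B1–B2, B1–B3, B2–B4
Every bag has size at most 2, so the width is 2 − 1 = 1 and tw(G) ≤ 1. Since G has at least one edge (e.g. b–e), it is not an edgeless graph, so tw(G) ≥ 1. The upper and lower bounds meet at 1, so that is the treewidth.

1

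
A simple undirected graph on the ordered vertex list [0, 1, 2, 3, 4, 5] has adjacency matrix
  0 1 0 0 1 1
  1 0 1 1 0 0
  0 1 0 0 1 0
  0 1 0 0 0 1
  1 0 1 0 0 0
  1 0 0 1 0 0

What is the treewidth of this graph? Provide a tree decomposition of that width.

Treewidth 2.
One such decomposition:
Bags: B1 = {0, 2, 4}  B2 = {0, 1, 2}  B3 = {0, 1, 5}  B4 = {1, 3, 5}
Tree: B1–B2, B2–B3, B3–B4

Every bag has size at most 3, so the width is 3 − 1 = 2 and tw(G) ≤ 2. For the lower bound, G contains the cycle 4–2–1–0–4, so G is not a forest; only forests have treewidth ≤ 1, hence tw(G) ≥ 2. Therefore the treewidth is 2.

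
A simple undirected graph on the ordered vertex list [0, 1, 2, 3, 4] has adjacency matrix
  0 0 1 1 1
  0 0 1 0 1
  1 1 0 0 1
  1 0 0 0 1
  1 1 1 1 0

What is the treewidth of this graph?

A width-2 tree decomposition is:
Bags: B1 = {0, 3, 4}  B2 = {0, 2, 4}  B3 = {1, 2, 4}
Tree: B1–B2, B2–B3
Each bag holds 3 vertices, so the decomposition has width 2, which upper-bounds the treewidth. Conversely, {0, 2, 4} is a clique of size 3, and the vertices of any clique must share a bag in every tree decomposition; so some bag has ≥ 3 vertices and tw(G) ≥ 2. The upper and lower bounds meet at 2, so that is the treewidth.

2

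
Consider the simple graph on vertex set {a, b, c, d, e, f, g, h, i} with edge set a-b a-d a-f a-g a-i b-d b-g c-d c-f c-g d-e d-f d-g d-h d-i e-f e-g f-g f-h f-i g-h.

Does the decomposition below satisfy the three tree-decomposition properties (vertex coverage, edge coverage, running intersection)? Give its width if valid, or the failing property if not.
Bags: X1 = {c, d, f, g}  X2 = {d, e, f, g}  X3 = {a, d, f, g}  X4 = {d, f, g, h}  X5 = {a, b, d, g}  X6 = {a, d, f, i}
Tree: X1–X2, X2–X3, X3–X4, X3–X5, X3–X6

Yes; width 3.

Every vertex of G appears in some bag (union = {a, b, c, d, e, f, g, h, i}); every edge is covered by a bag; and for each vertex v the set of bags containing v is connected in the bag tree. The decomposition is therefore valid. The largest bag has 4 vertices, so the width is 3.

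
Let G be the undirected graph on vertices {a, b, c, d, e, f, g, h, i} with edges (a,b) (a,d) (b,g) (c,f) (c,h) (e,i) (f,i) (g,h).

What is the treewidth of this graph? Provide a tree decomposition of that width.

The largest bag has 2 vertices, giving width 1; this decomposition certifies tw(G) ≤ 1. G has an edge, so its treewidth is at least 1. Combining the bounds, tw(G) = 1.

Treewidth 1.
One such decomposition:
Bags: B1 = {a, d}  B2 = {a, b}  B3 = {b, g}  B4 = {g, h}  B5 = {c, h}  B6 = {c, f}  B7 = {f, i}  B8 = {e, i}
Tree: B1–B2, B2–B3, B3–B4, B4–B5, B5–B6, B6–B7, B7–B8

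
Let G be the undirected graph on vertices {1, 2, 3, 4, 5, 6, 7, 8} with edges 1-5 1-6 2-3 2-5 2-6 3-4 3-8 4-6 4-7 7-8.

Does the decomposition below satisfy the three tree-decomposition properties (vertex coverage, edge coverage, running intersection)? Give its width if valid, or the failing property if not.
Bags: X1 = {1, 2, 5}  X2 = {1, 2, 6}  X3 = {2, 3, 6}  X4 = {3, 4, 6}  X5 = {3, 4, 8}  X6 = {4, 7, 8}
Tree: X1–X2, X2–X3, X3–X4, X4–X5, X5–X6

Yes; width 2.

Every vertex of G appears in some bag (union = {1, 2, 3, 4, 5, 6, 7, 8}); every edge is covered by a bag; and for each vertex v the set of bags containing v is connected in the bag tree. The decomposition is therefore valid. The largest bag has 3 vertices, so the width is 2.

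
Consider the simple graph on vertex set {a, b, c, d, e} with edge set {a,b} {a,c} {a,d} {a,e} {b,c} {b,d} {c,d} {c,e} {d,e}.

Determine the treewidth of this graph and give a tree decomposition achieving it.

Treewidth 3.
Bags: B1 = {a, b, c, d}  B2 = {a, c, d, e}
Tree: B1–B2

The largest bag has 4 vertices, giving width 3; this decomposition certifies tw(G) ≤ 3. On the other hand G contains the 4-clique {a, c, d, e}. A clique must lie in a single bag of any decomposition, so no decomposition can have width below 3. Therefore the treewidth is 3.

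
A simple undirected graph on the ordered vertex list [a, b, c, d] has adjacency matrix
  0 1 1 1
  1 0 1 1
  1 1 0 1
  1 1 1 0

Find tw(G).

3

A width-3 tree decomposition is:
Bags: B1 = {a, b, c, d}
Tree: (single bag)
A single bag containing all 4 vertices is trivially a valid decomposition of width 3. For the lower bound, the 4 vertices {a, b, c, d} are pairwise adjacent, and any tree decomposition puts a clique entirely inside one bag — forcing width ≥ 3. The upper and lower bounds meet at 3, so that is the treewidth.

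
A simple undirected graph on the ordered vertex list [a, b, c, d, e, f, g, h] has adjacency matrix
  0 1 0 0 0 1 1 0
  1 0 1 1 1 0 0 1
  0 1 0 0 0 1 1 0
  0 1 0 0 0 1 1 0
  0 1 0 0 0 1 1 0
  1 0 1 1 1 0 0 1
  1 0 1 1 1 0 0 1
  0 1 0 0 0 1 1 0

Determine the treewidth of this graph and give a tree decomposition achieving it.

Treewidth 3.
One such decomposition:
Bags: B1 = {b, f, g, h}  B2 = {a, b, f, g}  B3 = {b, d, f, g}  B4 = {b, e, f, g}  B5 = {b, c, f, g}
Tree: B1–B2, B2–B3, B3–B4, B4–B5

Every bag has size at most 4, so the width is 4 − 1 = 3 and tw(G) ≤ 3. For the lower bound: the 4 vertex sets {g,h}, {a,b}, {f}, {d} are disjoint, each induces a connected subgraph, and every pair is joined by at least one edge of G. Contracting each set to a single vertex therefore yields K_{4} as a minor, and since treewidth is minor-monotone, tw(G) ≥ tw(K_{4}) = 3. Combining the bounds, tw(G) = 3.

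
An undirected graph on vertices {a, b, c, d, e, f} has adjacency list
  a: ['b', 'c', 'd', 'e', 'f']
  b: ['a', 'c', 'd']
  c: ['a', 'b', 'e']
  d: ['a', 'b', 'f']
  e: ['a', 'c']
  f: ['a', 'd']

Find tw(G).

A width-2 tree decomposition is:
Bags: B1 = {a, b, d}  B2 = {a, b, c}  B3 = {a, d, f}  B4 = {a, c, e}
Tree: B1–B2, B1–B3, B2–B4
Each bag holds 3 vertices, so the decomposition has width 2, which upper-bounds the treewidth. For the lower bound, the 3 vertices {a, d, f} are pairwise adjacent, and any tree decomposition puts a clique entirely inside one bag — forcing width ≥ 2. Combining the bounds, tw(G) = 2.

2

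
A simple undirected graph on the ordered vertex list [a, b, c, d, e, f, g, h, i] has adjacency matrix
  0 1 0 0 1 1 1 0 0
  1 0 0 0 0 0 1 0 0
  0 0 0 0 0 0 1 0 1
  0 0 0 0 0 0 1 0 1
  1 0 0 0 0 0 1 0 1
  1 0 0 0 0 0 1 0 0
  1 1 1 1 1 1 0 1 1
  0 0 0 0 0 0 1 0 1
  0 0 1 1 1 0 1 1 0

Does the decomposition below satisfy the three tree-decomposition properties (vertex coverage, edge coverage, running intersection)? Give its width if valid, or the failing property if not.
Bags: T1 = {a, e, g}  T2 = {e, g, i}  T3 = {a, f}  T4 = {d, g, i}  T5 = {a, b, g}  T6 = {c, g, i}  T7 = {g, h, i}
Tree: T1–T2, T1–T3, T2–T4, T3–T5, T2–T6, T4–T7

A tree decomposition must satisfy three properties: every vertex lies in some bag; for every edge, both endpoints lie together in some bag; and for every vertex, the bags containing it form a connected subtree. Here edge (g,f) lies in no bag, so the decomposition is invalid.

No — edge (g,f) lies in no bag.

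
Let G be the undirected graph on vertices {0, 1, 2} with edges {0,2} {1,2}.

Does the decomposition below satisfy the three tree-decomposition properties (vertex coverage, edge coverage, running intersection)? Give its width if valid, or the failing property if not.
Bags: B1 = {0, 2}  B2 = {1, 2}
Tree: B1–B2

Checking the three conditions: (i) the bags cover all of {0, 1, 2}; (ii) for each edge, some bag contains both endpoints; (iii) the bags containing any fixed vertex form a subtree. All hold, so the decomposition is valid with width 2 − 1 = 1.

Yes; width 1.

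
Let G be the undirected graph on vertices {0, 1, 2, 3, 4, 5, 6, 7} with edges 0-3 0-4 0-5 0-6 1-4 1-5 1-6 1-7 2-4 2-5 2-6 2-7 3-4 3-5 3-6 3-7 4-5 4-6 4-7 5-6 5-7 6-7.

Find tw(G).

A width-4 tree decomposition is:
Bags: B1 = {2, 4, 5, 6, 7}  B2 = {3, 4, 5, 6, 7}  B3 = {1, 4, 5, 6, 7}  B4 = {0, 3, 4, 5, 6}
Tree: B1–B2, B1–B3, B2–B4
The largest bag has 5 vertices, giving width 4; this decomposition certifies tw(G) ≤ 4. Conversely, {0, 3, 4, 5, 6} is a clique of size 5, and the vertices of any clique must share a bag in every tree decomposition; so some bag has ≥ 5 vertices and tw(G) ≥ 4. Hence tw(G) = 4 exactly.

4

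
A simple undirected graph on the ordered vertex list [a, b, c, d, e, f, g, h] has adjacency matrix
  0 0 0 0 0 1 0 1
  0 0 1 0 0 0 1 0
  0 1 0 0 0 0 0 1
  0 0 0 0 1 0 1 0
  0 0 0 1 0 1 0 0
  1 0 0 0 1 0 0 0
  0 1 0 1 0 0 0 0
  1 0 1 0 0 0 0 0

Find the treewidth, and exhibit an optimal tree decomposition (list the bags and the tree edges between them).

Every bag has size at most 3, so the width is 3 − 1 = 2 and tw(G) ≤ 2. Since h–c–b–g–d–e–f–a–h is a cycle in G, G is not acyclic. Forests are exactly the graphs of treewidth ≤ 1, so tw(G) ≥ 2. The upper and lower bounds meet at 2, so that is the treewidth.

Treewidth 2.
One such decomposition:
Bags: B1 = {b, c, h}  B2 = {b, g, h}  B3 = {d, g, h}  B4 = {d, e, h}  B5 = {e, f, h}  B6 = {a, f, h}
Tree: B1–B2, B2–B3, B3–B4, B4–B5, B5–B6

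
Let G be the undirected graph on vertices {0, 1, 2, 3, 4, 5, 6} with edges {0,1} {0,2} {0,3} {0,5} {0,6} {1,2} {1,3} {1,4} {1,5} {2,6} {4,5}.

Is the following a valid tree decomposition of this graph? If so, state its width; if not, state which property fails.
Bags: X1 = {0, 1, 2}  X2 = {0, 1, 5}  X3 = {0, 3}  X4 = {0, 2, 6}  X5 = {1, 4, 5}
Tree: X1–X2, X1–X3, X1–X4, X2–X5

A tree decomposition must satisfy three properties: every vertex lies in some bag; for every edge, both endpoints lie together in some bag; and for every vertex, the bags containing it form a connected subtree. Here edge (1,3) lies in no bag, so the decomposition is invalid.

No — edge (1,3) lies in no bag.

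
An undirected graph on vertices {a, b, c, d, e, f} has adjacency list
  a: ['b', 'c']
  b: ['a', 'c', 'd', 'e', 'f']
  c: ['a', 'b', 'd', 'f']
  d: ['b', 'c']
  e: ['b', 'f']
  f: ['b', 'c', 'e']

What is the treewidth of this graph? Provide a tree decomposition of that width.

Treewidth 2.
Bags: B1 = {a, b, c}  B2 = {b, c, d}  B3 = {b, c, f}  B4 = {b, e, f}
Tree: B1–B2, B1–B3, B3–B4

Each bag holds 3 vertices, so the decomposition has width 2, which upper-bounds the treewidth. For the lower bound, the 3 vertices {b, e, f} are pairwise adjacent, and any tree decomposition puts a clique entirely inside one bag — forcing width ≥ 2. The upper and lower bounds meet at 2, so that is the treewidth.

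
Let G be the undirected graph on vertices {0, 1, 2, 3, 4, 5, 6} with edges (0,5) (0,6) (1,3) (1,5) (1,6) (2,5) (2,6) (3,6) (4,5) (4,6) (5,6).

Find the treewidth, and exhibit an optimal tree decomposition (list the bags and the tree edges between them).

Each bag holds 3 vertices, so the decomposition has width 2, which upper-bounds the treewidth. For the lower bound, the 3 vertices {1, 3, 6} are pairwise adjacent, and any tree decomposition puts a clique entirely inside one bag — forcing width ≥ 2. Hence tw(G) = 2 exactly.

Treewidth 2.
One optimal decomposition is:
Bags: B1 = {1, 5, 6}  B2 = {4, 5, 6}  B3 = {2, 5, 6}  B4 = {0, 5, 6}  B5 = {1, 3, 6}
Tree: B1–B2, B2–B3, B2–B4, B1–B5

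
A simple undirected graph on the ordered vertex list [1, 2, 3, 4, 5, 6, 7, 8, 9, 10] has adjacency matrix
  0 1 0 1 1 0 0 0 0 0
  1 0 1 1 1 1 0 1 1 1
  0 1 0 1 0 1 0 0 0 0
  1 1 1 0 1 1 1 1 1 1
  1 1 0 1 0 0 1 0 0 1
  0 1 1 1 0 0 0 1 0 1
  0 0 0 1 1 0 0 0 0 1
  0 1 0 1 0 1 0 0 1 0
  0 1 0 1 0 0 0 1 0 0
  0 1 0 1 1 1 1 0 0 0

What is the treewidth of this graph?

3

A width-3 tree decomposition is:
Bags: B1 = {2, 4, 6, 10}  B2 = {2, 3, 4, 6}  B3 = {2, 4, 5, 10}  B4 = {2, 4, 6, 8}  B5 = {2, 4, 8, 9}  B6 = {1, 2, 4, 5}  B7 = {4, 5, 7, 10}
Tree: B1–B2, B1–B3, B2–B4, B4–B5, B3–B6, B3–B7
Each bag holds 4 vertices, so the decomposition has width 3, which upper-bounds the treewidth. Conversely, {1, 2, 4, 5} is a clique of size 4, and the vertices of any clique must share a bag in every tree decomposition; so some bag has ≥ 4 vertices and tw(G) ≥ 3. The upper and lower bounds meet at 3, so that is the treewidth.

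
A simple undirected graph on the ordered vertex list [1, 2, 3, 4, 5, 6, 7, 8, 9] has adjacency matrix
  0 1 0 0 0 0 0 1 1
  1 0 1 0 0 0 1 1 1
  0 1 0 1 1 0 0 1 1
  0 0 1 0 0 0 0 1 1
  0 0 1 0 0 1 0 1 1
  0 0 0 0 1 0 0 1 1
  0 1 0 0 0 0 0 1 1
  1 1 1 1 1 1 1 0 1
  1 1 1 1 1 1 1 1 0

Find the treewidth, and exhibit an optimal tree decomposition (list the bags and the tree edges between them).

Treewidth 3.
One optimal decomposition is:
Bags: B1 = {5, 6, 8, 9}  B2 = {3, 5, 8, 9}  B3 = {2, 3, 8, 9}  B4 = {2, 7, 8, 9}  B5 = {3, 4, 8, 9}  B6 = {1, 2, 8, 9}
Tree: B1–B2, B2–B3, B3–B4, B2–B5, B4–B6

Each bag holds 4 vertices, so the decomposition has width 3, which upper-bounds the treewidth. On the other hand G contains the 4-clique {1, 2, 8, 9}. A clique must lie in a single bag of any decomposition, so no decomposition can have width below 3. Therefore the treewidth is 3.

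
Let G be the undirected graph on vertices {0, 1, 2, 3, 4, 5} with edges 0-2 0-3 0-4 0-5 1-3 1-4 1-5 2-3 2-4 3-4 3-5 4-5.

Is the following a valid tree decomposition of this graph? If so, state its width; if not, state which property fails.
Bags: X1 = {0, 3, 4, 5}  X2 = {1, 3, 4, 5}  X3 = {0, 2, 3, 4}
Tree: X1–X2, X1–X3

Checking the three conditions: (i) the bags cover all of {0, 1, 2, 3, 4, 5}; (ii) for each edge, some bag contains both endpoints; (iii) the bags containing any fixed vertex form a subtree. All hold, so the decomposition is valid with width 4 − 1 = 3.

Yes; width 3.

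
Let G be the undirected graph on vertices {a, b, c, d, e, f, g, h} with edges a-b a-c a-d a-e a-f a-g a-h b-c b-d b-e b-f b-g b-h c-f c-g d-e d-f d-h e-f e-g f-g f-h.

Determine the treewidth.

4

A width-4 tree decomposition is:
Bags: B1 = {a, b, c, f, g}  B2 = {a, b, e, f, g}  B3 = {a, b, d, e, f}  B4 = {a, b, d, f, h}
Tree: B1–B2, B2–B3, B3–B4
Each bag holds 5 vertices, so the decomposition has width 4, which upper-bounds the treewidth. On the other hand G contains the 5-clique {a, b, d, e, f}. A clique must lie in a single bag of any decomposition, so no decomposition can have width below 4. Hence tw(G) = 4 exactly.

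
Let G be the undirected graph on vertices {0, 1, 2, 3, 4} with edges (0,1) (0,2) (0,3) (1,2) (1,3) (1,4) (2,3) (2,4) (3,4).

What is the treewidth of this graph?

A width-3 tree decomposition is:
Bags: B1 = {0, 1, 2, 3}  B2 = {1, 2, 3, 4}
Tree: B1–B2
Each bag holds 4 vertices, so the decomposition has width 3, which upper-bounds the treewidth. Conversely, {0, 1, 2, 3} is a clique of size 4, and the vertices of any clique must share a bag in every tree decomposition; so some bag has ≥ 4 vertices and tw(G) ≥ 3. The upper and lower bounds meet at 3, so that is the treewidth.

3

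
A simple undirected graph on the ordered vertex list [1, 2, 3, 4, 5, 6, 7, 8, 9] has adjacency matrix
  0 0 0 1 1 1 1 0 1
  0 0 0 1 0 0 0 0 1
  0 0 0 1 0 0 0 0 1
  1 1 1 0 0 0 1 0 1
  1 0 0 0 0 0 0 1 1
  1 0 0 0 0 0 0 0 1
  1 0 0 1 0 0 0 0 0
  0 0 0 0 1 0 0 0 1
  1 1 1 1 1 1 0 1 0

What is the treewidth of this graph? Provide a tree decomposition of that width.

Each bag holds 3 vertices, so the decomposition has width 2, which upper-bounds the treewidth. Conversely, {5, 8, 9} is a clique of size 3, and the vertices of any clique must share a bag in every tree decomposition; so some bag has ≥ 3 vertices and tw(G) ≥ 2. Hence tw(G) = 2 exactly.

Treewidth 2.
Bags: B1 = {3, 4, 9}  B2 = {1, 4, 9}  B3 = {1, 5, 9}  B4 = {5, 8, 9}  B5 = {2, 4, 9}  B6 = {1, 6, 9}  B7 = {1, 4, 7}
Tree: B1–B2, B2–B3, B3–B4, B1–B5, B2–B6, B2–B7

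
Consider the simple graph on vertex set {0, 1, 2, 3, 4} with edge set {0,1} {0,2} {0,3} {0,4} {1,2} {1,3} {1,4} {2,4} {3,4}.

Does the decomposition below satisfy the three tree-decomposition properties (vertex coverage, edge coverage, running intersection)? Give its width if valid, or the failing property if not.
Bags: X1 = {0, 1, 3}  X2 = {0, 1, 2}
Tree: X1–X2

No — vertex 4 appears in no bag.

A tree decomposition must satisfy three properties: every vertex lies in some bag; for every edge, both endpoints lie together in some bag; and for every vertex, the bags containing it form a connected subtree. Here vertex 4 appears in no bag, so the decomposition is invalid.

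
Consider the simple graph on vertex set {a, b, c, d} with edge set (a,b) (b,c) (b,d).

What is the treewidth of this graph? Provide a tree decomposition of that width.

Each bag holds 2 vertices, so the decomposition has width 1, which upper-bounds the treewidth. G has an edge, so its treewidth is at least 1. The upper and lower bounds meet at 1, so that is the treewidth.

Treewidth 1.
One such decomposition:
Bags: B1 = {a, b}  B2 = {b, d}  B3 = {b, c}
Tree: B1–B2, B2–B3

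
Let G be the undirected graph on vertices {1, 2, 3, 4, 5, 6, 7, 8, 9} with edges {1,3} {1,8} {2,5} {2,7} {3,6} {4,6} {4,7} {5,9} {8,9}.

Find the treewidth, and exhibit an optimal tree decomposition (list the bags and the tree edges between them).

Treewidth 2.
One optimal decomposition is:
Bags: B1 = {1, 8, 9}  B2 = {1, 3, 9}  B3 = {3, 6, 9}  B4 = {4, 6, 9}  B5 = {4, 7, 9}  B6 = {2, 7, 9}  B7 = {2, 5, 9}
Tree: B1–B2, B2–B3, B3–B4, B4–B5, B5–B6, B6–B7

The largest bag has 3 vertices, giving width 2; this decomposition certifies tw(G) ≤ 2. For the lower bound, G contains the cycle 9–8–1–3–6–4–7–2–5–9, so G is not a forest; only forests have treewidth ≤ 1, hence tw(G) ≥ 2. The upper and lower bounds meet at 2, so that is the treewidth.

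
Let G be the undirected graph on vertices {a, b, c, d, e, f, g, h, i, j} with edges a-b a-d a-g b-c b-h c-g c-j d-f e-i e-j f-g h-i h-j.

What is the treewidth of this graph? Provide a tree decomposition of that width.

Every bag has size at most 3, so the width is 3 − 1 = 2 and tw(G) ≤ 2. For the lower bound, G contains the cycle e–i–h–j–e, so G is not a forest; only forests have treewidth ≤ 1, hence tw(G) ≥ 2. The upper and lower bounds meet at 2, so that is the treewidth.

Treewidth 2.
Bags: B1 = {e, i, j}  B2 = {h, i, j}  B3 = {c, h, j}  B4 = {b, c, h}  B5 = {b, c, g}  B6 = {a, b, g}  B7 = {a, f, g}  B8 = {a, d, f}
Tree: B1–B2, B2–B3, B3–B4, B4–B5, B5–B6, B6–B7, B7–B8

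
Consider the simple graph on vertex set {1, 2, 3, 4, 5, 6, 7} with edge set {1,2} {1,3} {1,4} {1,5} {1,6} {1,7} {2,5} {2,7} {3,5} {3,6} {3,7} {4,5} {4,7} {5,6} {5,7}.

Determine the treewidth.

A width-3 tree decomposition is:
Bags: B1 = {1, 3, 5, 7}  B2 = {1, 3, 5, 6}  B3 = {1, 4, 5, 7}  B4 = {1, 2, 5, 7}
Tree: B1–B2, B1–B3, B3–B4
Every bag has size at most 4, so the width is 4 − 1 = 3 and tw(G) ≤ 3. Conversely, {1, 3, 5, 6} is a clique of size 4, and the vertices of any clique must share a bag in every tree decomposition; so some bag has ≥ 4 vertices and tw(G) ≥ 3. Therefore the treewidth is 3.

3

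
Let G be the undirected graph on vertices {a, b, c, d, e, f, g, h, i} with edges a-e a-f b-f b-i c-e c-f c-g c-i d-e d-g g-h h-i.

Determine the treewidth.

3

A width-3 tree decomposition is:
Bags: B1 = {d, g, h, i}  B2 = {c, d, g, i}  B3 = {c, d, e, i}  B4 = {b, c, e, i}  B5 = {b, c, e, f}  B6 = {a, b, e, f}
Tree: B1–B2, B2–B3, B3–B4, B4–B5, B5–B6
Each bag holds 4 vertices, so the decomposition has width 3, which upper-bounds the treewidth. For the lower bound: the 4 vertex sets {d,g,h}, {i}, {c}, {a,b,e,f} are disjoint, each induces a connected subgraph, and every pair is joined by at least one edge of G. Contracting each set to a single vertex therefore yields K_{4} as a minor, and since treewidth is minor-monotone, tw(G) ≥ tw(K_{4}) = 3. Combining the bounds, tw(G) = 3.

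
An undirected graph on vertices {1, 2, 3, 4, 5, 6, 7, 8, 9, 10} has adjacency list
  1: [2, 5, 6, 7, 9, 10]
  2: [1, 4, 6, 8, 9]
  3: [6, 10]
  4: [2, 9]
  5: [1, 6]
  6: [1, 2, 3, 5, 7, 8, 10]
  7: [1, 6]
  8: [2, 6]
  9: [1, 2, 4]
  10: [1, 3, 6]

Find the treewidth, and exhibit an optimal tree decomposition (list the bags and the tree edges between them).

Each bag holds 3 vertices, so the decomposition has width 2, which upper-bounds the treewidth. For the lower bound, the 3 vertices {1, 2, 9} are pairwise adjacent, and any tree decomposition puts a clique entirely inside one bag — forcing width ≥ 2. Therefore the treewidth is 2.

Treewidth 2.
One optimal decomposition is:
Bags: B1 = {1, 6, 7}  B2 = {1, 2, 6}  B3 = {1, 6, 10}  B4 = {1, 2, 9}  B5 = {1, 5, 6}  B6 = {2, 6, 8}  B7 = {2, 4, 9}  B8 = {3, 6, 10}
Tree: B1–B2, B1–B3, B2–B4, B1–B5, B2–B6, B4–B7, B3–B8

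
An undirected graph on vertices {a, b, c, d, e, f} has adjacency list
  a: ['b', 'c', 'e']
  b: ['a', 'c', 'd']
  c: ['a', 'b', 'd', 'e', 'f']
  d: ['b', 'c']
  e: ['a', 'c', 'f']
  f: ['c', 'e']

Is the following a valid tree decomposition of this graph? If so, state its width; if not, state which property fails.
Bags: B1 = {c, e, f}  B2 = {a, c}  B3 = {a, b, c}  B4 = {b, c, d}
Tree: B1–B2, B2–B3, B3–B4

A tree decomposition must satisfy three properties: every vertex lies in some bag; for every edge, both endpoints lie together in some bag; and for every vertex, the bags containing it form a connected subtree. Here edge (e,a) lies in no bag, so the decomposition is invalid.

No — edge (e,a) lies in no bag.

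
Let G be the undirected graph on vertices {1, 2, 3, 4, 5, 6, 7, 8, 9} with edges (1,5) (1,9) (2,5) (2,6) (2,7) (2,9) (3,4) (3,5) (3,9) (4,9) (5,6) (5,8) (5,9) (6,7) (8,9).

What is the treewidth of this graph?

A width-2 tree decomposition is:
Bags: B1 = {2, 5, 9}  B2 = {2, 5, 6}  B3 = {1, 5, 9}  B4 = {3, 5, 9}  B5 = {5, 8, 9}  B6 = {3, 4, 9}  B7 = {2, 6, 7}
Tree: B1–B2, B1–B3, B3–B4, B3–B5, B4–B6, B2–B7
Every bag has size at most 3, so the width is 3 − 1 = 2 and tw(G) ≤ 2. On the other hand G contains the 3-clique {3, 4, 9}. A clique must lie in a single bag of any decomposition, so no decomposition can have width below 2. The upper and lower bounds meet at 2, so that is the treewidth.

2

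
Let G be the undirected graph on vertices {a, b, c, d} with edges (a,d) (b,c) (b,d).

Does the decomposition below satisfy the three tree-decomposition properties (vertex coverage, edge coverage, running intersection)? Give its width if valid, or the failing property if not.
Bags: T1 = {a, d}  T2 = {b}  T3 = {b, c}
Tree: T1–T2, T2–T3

A tree decomposition must satisfy three properties: every vertex lies in some bag; for every edge, both endpoints lie together in some bag; and for every vertex, the bags containing it form a connected subtree. Here edge (d,b) lies in no bag, so the decomposition is invalid.

No — edge (d,b) lies in no bag.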